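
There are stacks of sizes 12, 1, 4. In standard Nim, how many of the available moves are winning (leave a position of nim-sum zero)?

Compute the nim-sum pairwise:
12 ^ 1 = 13
13 ^ 4 = 9
The overall nim-sum is X = 9. A stack of size p has a winning move iff p XOR X < p (reduce it to p XOR X).
  12: 12 XOR 9 = 5 < 12 — winning move (to 5).
  1: 1 XOR 9 = 8 ≥ 1 — no move.
  4: 4 XOR 9 = 13 ≥ 4 — no move.
That gives 1 winning move.

1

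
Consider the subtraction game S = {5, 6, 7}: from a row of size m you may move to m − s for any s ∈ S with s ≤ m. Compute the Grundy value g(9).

1

Build the Grundy sequence with g(k) = mex{g(k−s) : s ∈ {5, 6, 7}, s ≤ k}:
g(0) = mex{} = 0
g(1) = mex{} = 0
g(2) = mex{} = 0
g(3) = mex{} = 0
g(4) = mex{} = 0
g(5) = mex{0} = 1
g(6) = mex{0} = 1
g(7) = mex{0} = 1
g(8) = mex{0} = 1
g(9) = mex{0} = 1
So g(9) = 1.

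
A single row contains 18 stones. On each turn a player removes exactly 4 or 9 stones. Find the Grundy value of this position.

Compute g(0), g(1), … for moves {4, 9}:
k:     0  1  2  3  4  5  6  7  8  9 10 11 12 13 14 15 16 17 18
g(k):  0  0  0  0  1  1  1  1  0  2  2  2  1  0  0  0  0  1  1
So g(18) = 1.

1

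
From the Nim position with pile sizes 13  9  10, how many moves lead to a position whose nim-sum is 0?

3

Compute the nim-sum pairwise:
13 ⊕ 9 = 4
4 ⊕ 10 = 14
The overall nim-sum is X = 14. A pile of size p has a winning move iff p XOR X < p (reduce it to p XOR X).
  13: 13 XOR 14 = 3 < 13 — winning move (to 3).
  9: 9 XOR 14 = 7 < 9 — winning move (to 7).
  10: 10 XOR 14 = 4 < 10 — winning move (to 4).
That gives 3 winning moves.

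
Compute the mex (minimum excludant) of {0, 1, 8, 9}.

2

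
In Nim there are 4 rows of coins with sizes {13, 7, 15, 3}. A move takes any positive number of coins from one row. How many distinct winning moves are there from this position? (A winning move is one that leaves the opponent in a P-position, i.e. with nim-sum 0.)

3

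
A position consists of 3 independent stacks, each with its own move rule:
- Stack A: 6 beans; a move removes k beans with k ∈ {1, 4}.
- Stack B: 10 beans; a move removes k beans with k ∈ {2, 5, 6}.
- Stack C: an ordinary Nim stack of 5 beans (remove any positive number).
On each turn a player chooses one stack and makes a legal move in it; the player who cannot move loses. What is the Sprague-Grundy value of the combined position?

5

For stack A, compute g(0), g(1), … with moves {1, 4}:
k:     0  1  2  3  4  5  6
g(k):  0  1  0  1  2  0  1
So g(6) = 1.
Build the Grundy sequence for stack B with g(k) = mex{g(k−s) : s ∈ {2, 5, 6}, s ≤ k}:
k:     0  1  2  3  4  5  6  7  8  9 10
g(k):  0  0  1  1  0  2  1  3  0  2  1
So g(10) = 1.
Stack C is a plain Nim stack of size 5, so its Grundy value is 5.
By the Sprague-Grundy theorem, the Grundy value of a sum of independent games is the XOR of the component values.
Combined value = 1 ⊕ 1 ⊕ 5 = 5.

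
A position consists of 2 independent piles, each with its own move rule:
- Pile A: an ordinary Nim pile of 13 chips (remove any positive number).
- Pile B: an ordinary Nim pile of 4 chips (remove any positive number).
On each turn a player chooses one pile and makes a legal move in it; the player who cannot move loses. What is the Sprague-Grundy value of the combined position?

Pile A is a plain Nim pile of size 13, so its Grundy value is 13.
Pile B is a plain Nim pile of size 4, so its Grundy value is 4.
The value of a disjunctive sum is the nim-sum of the parts.
Combined value = 13 XOR 4 = 9.

9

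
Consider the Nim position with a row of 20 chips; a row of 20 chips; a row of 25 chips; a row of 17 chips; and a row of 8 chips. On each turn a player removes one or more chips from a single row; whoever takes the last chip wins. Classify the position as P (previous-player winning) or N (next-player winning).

P-position

In binary:
  10100  (20)
  10100  (20)
  11001  (25)
  10001  (17)
  01000  (8)
  -----
  00000  (0)
The nim-sum is 0, so this is a P-position: the player to move is in a losing position under optimal play.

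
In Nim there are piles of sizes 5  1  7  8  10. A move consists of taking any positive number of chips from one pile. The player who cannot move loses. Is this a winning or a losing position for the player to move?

Compute the nim-sum pairwise:
5 ^ 1 = 4
4 ^ 7 = 3
3 ^ 8 = 11
11 ^ 10 = 1
The nim-sum is 1 ≠ 0, so this is an N-position: the player to move can win.

Winning position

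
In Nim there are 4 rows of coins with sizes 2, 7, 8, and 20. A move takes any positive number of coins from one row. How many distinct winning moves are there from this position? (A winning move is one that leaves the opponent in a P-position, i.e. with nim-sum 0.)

1

Compute the nim-sum pairwise:
2 XOR 7 = 5
5 XOR 8 = 13
13 XOR 20 = 25
The overall nim-sum is X = 25. A row of size p has a winning move iff p XOR X < p (reduce it to p XOR X).
  2: 2 XOR 25 = 27 ≥ 2 — no move.
  7: 7 XOR 25 = 30 ≥ 7 — no move.
  8: 8 XOR 25 = 17 ≥ 8 — no move.
  20: 20 XOR 25 = 13 < 20 — winning move (to 13).
That gives 1 winning move.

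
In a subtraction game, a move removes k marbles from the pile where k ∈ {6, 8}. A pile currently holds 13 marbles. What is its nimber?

Build the Grundy sequence with g(k) = mex{g(k−s) : s ∈ {6, 8}, s ≤ k}:
k:     0  1  2  3  4  5  6  7  8  9 10 11 12 13
g(k):  0  0  0  0  0  0  1  1  1  1  1  1  2  2
So g(13) = 2.

2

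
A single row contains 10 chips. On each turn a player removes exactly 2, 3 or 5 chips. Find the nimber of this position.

1

Build the Grundy sequence with g(k) = mex{g(k−s) : s ∈ {2, 3, 5}, s ≤ k}:
g(0) = mex{} = 0
g(1) = mex{} = 0
g(2) = mex{0} = 1
g(3) = mex{0} = 1
g(4) = mex{0,1} = 2
g(5) = mex{0,1} = 2
g(6) = mex{0,1,2} = 3
g(7) = mex{1,2} = 0
g(8) = mex{1,2,3} = 0
g(9) = mex{0,2,3} = 1
g(10) = mex{0,2} = 1
So g(10) = 1.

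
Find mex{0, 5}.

1

0 is in the set but 1 is not, so the mex is 1.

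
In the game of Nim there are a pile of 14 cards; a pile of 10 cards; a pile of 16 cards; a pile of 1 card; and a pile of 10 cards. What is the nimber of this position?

31

Compute the nim-sum pairwise:
14 XOR 10 = 4
4 XOR 16 = 20
20 XOR 1 = 21
21 XOR 10 = 31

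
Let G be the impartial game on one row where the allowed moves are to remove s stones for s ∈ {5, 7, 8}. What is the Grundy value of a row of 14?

0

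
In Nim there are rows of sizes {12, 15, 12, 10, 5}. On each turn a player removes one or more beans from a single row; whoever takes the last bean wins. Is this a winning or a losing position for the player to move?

In binary:
  1100  (12)
  1111  (15)
  1100  (12)
  1010  (10)
  0101  (5)
  ----
  0000  (0)
The nim-sum is 0, so this is a P-position: the player to move is in a losing position under optimal play.

Losing position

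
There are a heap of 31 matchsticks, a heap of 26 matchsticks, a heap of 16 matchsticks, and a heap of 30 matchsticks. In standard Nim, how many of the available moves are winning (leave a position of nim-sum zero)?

3

Nim-sum: 31 ^ 26 ^ 16 ^ 30 = 11.
The overall nim-sum is X = 11. A heap of size p has a winning move iff p XOR X < p (reduce it to p XOR X).
  31: 31 XOR 11 = 20 < 31 — winning move (to 20).
  26: 26 XOR 11 = 17 < 26 — winning move (to 17).
  16: 16 XOR 11 = 27 ≥ 16 — no move.
  30: 30 XOR 11 = 21 < 30 — winning move (to 21).
That gives 3 winning moves.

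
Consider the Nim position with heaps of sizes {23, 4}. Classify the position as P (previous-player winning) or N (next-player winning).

N-position

In binary:
  10111  (23)
  00100  (4)
  -----
  10011  (19)
The nim-sum is 19 ≠ 0, so this is an N-position: the player to move can win.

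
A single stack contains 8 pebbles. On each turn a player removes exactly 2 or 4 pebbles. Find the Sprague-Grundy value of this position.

1

Build the Grundy sequence with g(k) = mex{g(k−s) : s ∈ {2, 4}, s ≤ k}:
k:     0  1  2  3  4  5  6  7  8
g(k):  0  0  1  1  2  2  0  0  1
So g(8) = 1.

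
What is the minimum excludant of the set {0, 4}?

0 is in the set but 1 is not, so the mex is 1.

1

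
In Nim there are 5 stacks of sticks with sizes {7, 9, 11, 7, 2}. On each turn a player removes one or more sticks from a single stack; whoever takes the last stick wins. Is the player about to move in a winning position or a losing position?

Losing position

Nim-sum: 7 ⊕ 9 ⊕ 11 ⊕ 7 ⊕ 2 = 0.
The nim-sum is 0, so this is a P-position: the player to move is in a losing position under optimal play.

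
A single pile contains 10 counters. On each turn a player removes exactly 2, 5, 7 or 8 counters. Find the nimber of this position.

0

Compute g(0), g(1), … for moves {2, 5, 7, 8}:
g(0) = mex{} = 0
g(1) = mex{} = 0
g(2) = mex{0} = 1
g(3) = mex{0} = 1
g(4) = mex{1} = 0
g(5) = mex{0,1} = 2
g(6) = mex{0} = 1
g(7) = mex{0,1,2} = 3
g(8) = mex{0,1} = 2
g(9) = mex{0,1,3} = 2
g(10) = mex{1,2} = 0
So g(10) = 0.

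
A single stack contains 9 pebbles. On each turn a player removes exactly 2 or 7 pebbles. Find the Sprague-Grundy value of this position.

0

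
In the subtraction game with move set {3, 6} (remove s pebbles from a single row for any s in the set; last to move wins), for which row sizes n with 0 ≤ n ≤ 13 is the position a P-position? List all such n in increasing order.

0, 1, 2, 9, 10, 11

Compute g(0), g(1), … for moves {3, 6}:
k:     0  1  2  3  4  5  6  7  8  9 10 11 12 13
g(k):  0  0  0  1  1  1  2  2  2  0  0  0  1  1
The P-positions (g = 0) in 0..13 are 0, 1, 2, 9, 10, 11.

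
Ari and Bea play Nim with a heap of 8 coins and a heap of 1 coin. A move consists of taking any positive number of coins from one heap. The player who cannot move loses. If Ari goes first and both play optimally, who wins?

Ari wins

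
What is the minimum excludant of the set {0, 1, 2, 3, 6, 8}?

4

The values 0, 1, 2, 3 are all present; 4 is the first non-negative integer missing from the set.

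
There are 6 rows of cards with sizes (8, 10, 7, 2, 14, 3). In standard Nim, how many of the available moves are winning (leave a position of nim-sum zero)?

Compute the nim-sum pairwise:
8 ⊕ 10 = 2
2 ⊕ 7 = 5
5 ⊕ 2 = 7
7 ⊕ 14 = 9
9 ⊕ 3 = 10
The overall nim-sum is X = 10. A row of size p has a winning move iff p XOR X < p (reduce it to p XOR X).
  8: 8 XOR 10 = 2 < 8 — winning move (to 2).
  10: 10 XOR 10 = 0 < 10 — winning move (to 0).
  7: 7 XOR 10 = 13 ≥ 7 — no move.
  2: 2 XOR 10 = 8 ≥ 2 — no move.
  14: 14 XOR 10 = 4 < 14 — winning move (to 4).
  3: 3 XOR 10 = 9 ≥ 3 — no move.
That gives 3 winning moves.

3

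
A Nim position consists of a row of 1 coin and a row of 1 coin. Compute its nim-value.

0

Nim-sum: 1 ^ 1 = 0.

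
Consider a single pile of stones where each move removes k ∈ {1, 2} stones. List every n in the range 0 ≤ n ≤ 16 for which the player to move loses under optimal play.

0, 3, 6, 9, 12, 15

Compute g(0), g(1), … for moves {1, 2}:
k:     0  1  2  3  4  5  6  7  8  9 10 11 12 13 14 15 16
g(k):  0  1  2  0  1  2  0  1  2  0  1  2  0  1  2  0  1
The P-positions (g = 0) in 0..16 are 0, 3, 6, 9, 12, 15.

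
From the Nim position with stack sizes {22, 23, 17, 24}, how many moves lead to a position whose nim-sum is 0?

Compute the nim-sum pairwise:
22 ^ 23 = 1
1 ^ 17 = 16
16 ^ 24 = 8
The overall nim-sum is X = 8. A stack of size p has a winning move iff p XOR X < p (reduce it to p XOR X).
  22: 22 XOR 8 = 30 ≥ 22 — no move.
  23: 23 XOR 8 = 31 ≥ 23 — no move.
  17: 17 XOR 8 = 25 ≥ 17 — no move.
  24: 24 XOR 8 = 16 < 24 — winning move (to 16).
That gives 1 winning move.

1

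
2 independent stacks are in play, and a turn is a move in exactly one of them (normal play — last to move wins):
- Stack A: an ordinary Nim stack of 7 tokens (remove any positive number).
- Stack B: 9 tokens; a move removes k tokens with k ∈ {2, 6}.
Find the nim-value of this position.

Stack A is a plain Nim stack of size 7, so its Grundy value is 7.
Grundy values for stack B (subtraction set {2, 6}):
g(0) = mex{} = 0
g(1) = mex{} = 0
g(2) = mex{0} = 1
g(3) = mex{0} = 1
g(4) = mex{1} = 0
g(5) = mex{1} = 0
g(6) = mex{0} = 1
g(7) = mex{0} = 1
g(8) = mex{1} = 0
g(9) = mex{1} = 0
So g(9) = 0.
By the Sprague-Grundy theorem, the Grundy value of a sum of independent games is the XOR of the component values.
Combined value = 7 XOR 0 = 7.

7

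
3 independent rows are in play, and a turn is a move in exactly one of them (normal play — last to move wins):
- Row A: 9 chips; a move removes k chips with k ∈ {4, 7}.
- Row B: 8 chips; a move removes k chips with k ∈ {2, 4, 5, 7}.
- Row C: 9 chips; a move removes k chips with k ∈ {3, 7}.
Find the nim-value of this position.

Grundy values for row A (subtraction set {4, 7}):
k:     0  1  2  3  4  5  6  7  8  9
g(k):  0  0  0  0  1  1  1  1  2  2
So g(9) = 2.
Grundy values for row B (subtraction set {2, 4, 5, 7}):
k:     0  1  2  3  4  5  6  7  8
g(k):  0  0  1  1  2  2  3  3  4
So g(8) = 4.
Build the Grundy sequence for row C with g(k) = mex{g(k−s) : s ∈ {3, 7}, s ≤ k}:
k:     0  1  2  3  4  5  6  7  8  9
g(k):  0  0  0  1  1  1  0  2  2  1
So g(9) = 1.
By the Sprague-Grundy theorem, the Grundy value of a sum of independent games is the XOR of the component values.
Combined value = 2 ⊕ 4 ⊕ 1 = 7.

7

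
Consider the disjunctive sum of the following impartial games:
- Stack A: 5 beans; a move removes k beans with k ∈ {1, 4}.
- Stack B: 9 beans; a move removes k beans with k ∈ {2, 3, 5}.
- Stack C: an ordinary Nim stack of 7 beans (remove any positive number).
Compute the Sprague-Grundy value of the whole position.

6

Build the Grundy sequence for stack A with g(k) = mex{g(k−s) : s ∈ {1, 4}, s ≤ k}:
k:     0  1  2  3  4  5
g(k):  0  1  0  1  2  0
So g(5) = 0.
Build the Grundy sequence for stack B with g(k) = mex{g(k−s) : s ∈ {2, 3, 5}, s ≤ k}:
g(0) = mex{} = 0
g(1) = mex{} = 0
g(2) = mex{0} = 1
g(3) = mex{0} = 1
g(4) = mex{0,1} = 2
g(5) = mex{0,1} = 2
g(6) = mex{0,1,2} = 3
g(7) = mex{1,2} = 0
g(8) = mex{1,2,3} = 0
g(9) = mex{0,2,3} = 1
So g(9) = 1.
Stack C is a plain Nim stack of size 7, so its Grundy value is 7.
The value of a disjunctive sum is the nim-sum of the parts.
Combined value = 0 ⊕ 1 ⊕ 7 = 6.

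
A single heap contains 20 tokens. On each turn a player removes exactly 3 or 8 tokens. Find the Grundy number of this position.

Build the Grundy sequence with g(k) = mex{g(k−s) : s ∈ {3, 8}, s ≤ k}:
k:     0  1  2  3  4  5  6  7  8  9 10 11 12 13 14 15 16 17 18 19 20
g(k):  0  0  0  1  1  1  0  0  2  1  1  0  0  0  1  1  1  0  0  2  1
So g(20) = 1.

1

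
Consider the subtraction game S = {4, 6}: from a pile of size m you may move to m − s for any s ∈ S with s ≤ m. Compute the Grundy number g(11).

0

Compute g(0), g(1), … for moves {4, 6}:
g(0) = mex{} = 0
g(1) = mex{} = 0
g(2) = mex{} = 0
g(3) = mex{} = 0
g(4) = mex{0} = 1
g(5) = mex{0} = 1
g(6) = mex{0} = 1
g(7) = mex{0} = 1
g(8) = mex{0,1} = 2
g(9) = mex{0,1} = 2
g(10) = mex{1} = 0
g(11) = mex{1} = 0
So g(11) = 0.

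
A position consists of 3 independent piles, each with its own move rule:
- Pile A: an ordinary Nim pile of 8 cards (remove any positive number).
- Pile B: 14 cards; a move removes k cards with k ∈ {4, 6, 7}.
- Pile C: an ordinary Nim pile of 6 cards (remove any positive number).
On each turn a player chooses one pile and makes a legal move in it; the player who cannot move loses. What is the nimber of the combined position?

Pile A is a plain Nim pile of size 8, so its Grundy value is 8.
Build the Grundy sequence for pile B with g(k) = mex{g(k−s) : s ∈ {4, 6, 7}, s ≤ k}:
k:     0  1  2  3  4  5  6  7  8  9 10 11 12 13 14
g(k):  0  0  0  0  1  1  1  1  2  2  2  0  0  0  0
So g(14) = 0.
Pile C is a plain Nim pile of size 6, so its Grundy value is 6.
The value of a disjunctive sum is the nim-sum of the parts.
Combined value = 8 XOR 0 XOR 6 = 14.

14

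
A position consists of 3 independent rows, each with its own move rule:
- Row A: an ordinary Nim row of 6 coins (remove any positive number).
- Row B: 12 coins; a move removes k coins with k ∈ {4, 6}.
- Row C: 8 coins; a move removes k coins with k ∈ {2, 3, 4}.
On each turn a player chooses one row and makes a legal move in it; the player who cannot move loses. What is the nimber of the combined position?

Row A is a plain Nim row of size 6, so its Grundy value is 6.
Build the Grundy sequence for row B with g(k) = mex{g(k−s) : s ∈ {4, 6}, s ≤ k}:
k:     0  1  2  3  4  5  6  7  8  9 10 11 12
g(k):  0  0  0  0  1  1  1  1  2  2  0  0  0
So g(12) = 0.
Grundy values for row C (subtraction set {2, 3, 4}):
g(0) = mex{} = 0
g(1) = mex{} = 0
g(2) = mex{0} = 1
g(3) = mex{0} = 1
g(4) = mex{0,1} = 2
g(5) = mex{0,1} = 2
g(6) = mex{1,2} = 0
g(7) = mex{1,2} = 0
g(8) = mex{0,2} = 1
So g(8) = 1.
By the Sprague-Grundy theorem, the Grundy value of a sum of independent games is the XOR of the component values.
Combined value = 6 XOR 0 XOR 1 = 7.

7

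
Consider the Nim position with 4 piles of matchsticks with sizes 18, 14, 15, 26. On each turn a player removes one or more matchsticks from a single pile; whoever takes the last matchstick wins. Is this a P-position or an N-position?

Nim-sum: 18 ⊕ 14 ⊕ 15 ⊕ 26 = 9.
The nim-sum is 9 ≠ 0, so this is an N-position: the player to move can win.

N-position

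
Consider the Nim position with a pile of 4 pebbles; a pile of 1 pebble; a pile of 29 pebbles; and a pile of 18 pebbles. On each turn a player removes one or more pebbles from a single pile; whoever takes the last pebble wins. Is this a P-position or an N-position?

N-position

Nim-sum: 4 ⊕ 1 ⊕ 29 ⊕ 18 = 10.
The nim-sum is 10 ≠ 0, so this is an N-position: the player to move can win.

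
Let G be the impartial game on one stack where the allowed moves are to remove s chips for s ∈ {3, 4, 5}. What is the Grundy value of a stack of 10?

0

Compute g(0), g(1), … for moves {3, 4, 5}:
k:     0  1  2  3  4  5  6  7  8  9 10
g(k):  0  0  0  1  1  1  2  2  0  0  0
So g(10) = 0.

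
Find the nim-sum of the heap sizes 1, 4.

5

Bitwise XOR of the heap sizes:
  001  (1)
  100  (4)
  ---
  101  (5)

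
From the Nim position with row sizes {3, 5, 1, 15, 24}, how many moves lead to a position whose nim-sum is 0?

Nim-sum: 3 ^ 5 ^ 1 ^ 15 ^ 24 = 16.
The overall nim-sum is X = 16. A row of size p has a winning move iff p XOR X < p (reduce it to p XOR X).
  3: 3 XOR 16 = 19 ≥ 3 — no move.
  5: 5 XOR 16 = 21 ≥ 5 — no move.
  1: 1 XOR 16 = 17 ≥ 1 — no move.
  15: 15 XOR 16 = 31 ≥ 15 — no move.
  24: 24 XOR 16 = 8 < 24 — winning move (to 8).
That gives 1 winning move.

1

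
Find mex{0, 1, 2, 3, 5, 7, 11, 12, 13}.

4

The values 0, 1, 2, 3 are all present; 4 is the first non-negative integer missing from the set.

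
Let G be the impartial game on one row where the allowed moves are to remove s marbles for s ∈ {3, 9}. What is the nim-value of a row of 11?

1

Compute g(0), g(1), … for moves {3, 9}:
g(0) = mex{} = 0
g(1) = mex{} = 0
g(2) = mex{} = 0
g(3) = mex{0} = 1
g(4) = mex{0} = 1
g(5) = mex{0} = 1
g(6) = mex{1} = 0
g(7) = mex{1} = 0
g(8) = mex{1} = 0
g(9) = mex{0} = 1
g(10) = mex{0} = 1
g(11) = mex{0} = 1
So g(11) = 1.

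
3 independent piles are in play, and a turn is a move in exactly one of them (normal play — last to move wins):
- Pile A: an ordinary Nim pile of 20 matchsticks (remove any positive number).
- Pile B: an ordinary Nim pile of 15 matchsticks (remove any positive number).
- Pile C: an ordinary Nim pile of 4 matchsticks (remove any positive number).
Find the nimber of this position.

31

Pile A is a plain Nim pile of size 20, so its Grundy value is 20.
Pile B is a plain Nim pile of size 15, so its Grundy value is 15.
Pile C is a plain Nim pile of size 4, so its Grundy value is 4.
The value of a disjunctive sum is the nim-sum of the parts.
Combined value = 20 ⊕ 15 ⊕ 4 = 31.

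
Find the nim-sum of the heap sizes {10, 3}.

9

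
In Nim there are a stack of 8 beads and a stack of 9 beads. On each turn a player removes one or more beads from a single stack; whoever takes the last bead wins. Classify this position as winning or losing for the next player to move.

Winning position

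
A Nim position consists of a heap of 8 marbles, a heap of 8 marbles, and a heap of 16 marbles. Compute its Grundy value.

16

Nim-sum: 8 ⊕ 8 ⊕ 16 = 16.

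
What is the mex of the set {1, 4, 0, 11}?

2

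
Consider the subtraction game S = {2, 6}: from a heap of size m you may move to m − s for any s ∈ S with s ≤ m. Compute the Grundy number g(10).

1

Grundy values for subtraction set {2, 6}:
g(0) = mex{} = 0
g(1) = mex{} = 0
g(2) = mex{0} = 1
g(3) = mex{0} = 1
g(4) = mex{1} = 0
g(5) = mex{1} = 0
g(6) = mex{0} = 1
g(7) = mex{0} = 1
g(8) = mex{1} = 0
g(9) = mex{1} = 0
g(10) = mex{0} = 1
So g(10) = 1.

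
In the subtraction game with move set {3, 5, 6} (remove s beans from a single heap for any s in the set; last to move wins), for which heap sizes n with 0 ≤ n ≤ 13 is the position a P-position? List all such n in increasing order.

0, 1, 2, 9, 10, 11

Compute g(0), g(1), … for moves {3, 5, 6}:
g(0) = mex{} = 0
g(1) = mex{} = 0
g(2) = mex{} = 0
g(3) = mex{0} = 1
g(4) = mex{0} = 1
g(5) = mex{0} = 1
g(6) = mex{0,1} = 2
g(7) = mex{0,1} = 2
g(8) = mex{0,1} = 2
g(9) = mex{1,2} = 0
g(10) = mex{1,2} = 0
g(11) = mex{1,2} = 0
g(12) = mex{0,2} = 1
g(13) = mex{0,2} = 1
The P-positions (g = 0) in 0..13 are 0, 1, 2, 9, 10, 11.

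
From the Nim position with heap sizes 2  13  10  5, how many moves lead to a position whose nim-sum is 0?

Nim-sum: 2 ^ 13 ^ 10 ^ 5 = 0.
The nim-sum is already 0, so every move leaves a nonzero nim-sum — there are no winning moves.

0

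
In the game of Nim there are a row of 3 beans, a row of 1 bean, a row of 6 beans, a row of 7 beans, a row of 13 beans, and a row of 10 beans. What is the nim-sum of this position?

4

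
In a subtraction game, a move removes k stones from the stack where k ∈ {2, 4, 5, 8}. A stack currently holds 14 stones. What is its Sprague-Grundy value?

Compute g(0), g(1), … for moves {2, 4, 5, 8}:
g(0) = mex{} = 0
g(1) = mex{} = 0
g(2) = mex{0} = 1
g(3) = mex{0} = 1
g(4) = mex{0,1} = 2
g(5) = mex{0,1} = 2
g(6) = mex{0,1,2} = 3
g(7) = mex{1,2} = 0
g(8) = mex{0,1,2,3} = 4
g(9) = mex{0,2} = 1
g(10) = mex{1,2,3,4} = 0
g(11) = mex{0,1,3} = 2
g(12) = mex{0,2,4} = 1
g(13) = mex{1,2,4} = 0
g(14) = mex{0,1,3} = 2
So g(14) = 2.

2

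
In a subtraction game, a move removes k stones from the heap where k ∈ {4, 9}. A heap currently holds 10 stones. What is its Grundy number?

2

Compute g(0), g(1), … for moves {4, 9}:
k:     0  1  2  3  4  5  6  7  8  9 10
g(k):  0  0  0  0  1  1  1  1  0  2  2
So g(10) = 2.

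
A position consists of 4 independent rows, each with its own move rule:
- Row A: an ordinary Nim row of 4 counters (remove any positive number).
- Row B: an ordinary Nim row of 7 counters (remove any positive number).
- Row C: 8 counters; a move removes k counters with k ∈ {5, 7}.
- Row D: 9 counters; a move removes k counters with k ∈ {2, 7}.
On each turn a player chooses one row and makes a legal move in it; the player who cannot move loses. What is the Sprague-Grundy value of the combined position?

Row A is a plain Nim row of size 4, so its Grundy value is 4.
Row B is a plain Nim row of size 7, so its Grundy value is 7.
Build the Grundy sequence for row C with g(k) = mex{g(k−s) : s ∈ {5, 7}, s ≤ k}:
k:     0  1  2  3  4  5  6  7  8
g(k):  0  0  0  0  0  1  1  1  1
So g(8) = 1.
Build the Grundy sequence for row D with g(k) = mex{g(k−s) : s ∈ {2, 7}, s ≤ k}:
k:     0  1  2  3  4  5  6  7  8  9
g(k):  0  0  1  1  0  0  1  1  2  0
So g(9) = 0.
The value of a disjunctive sum is the nim-sum of the parts.
Combined value = 4 XOR 7 XOR 1 XOR 0 = 2.

2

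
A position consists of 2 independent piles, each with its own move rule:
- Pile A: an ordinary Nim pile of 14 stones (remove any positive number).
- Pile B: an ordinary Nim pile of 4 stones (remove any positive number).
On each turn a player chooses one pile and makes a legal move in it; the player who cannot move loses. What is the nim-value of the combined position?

10

Pile A is a plain Nim pile of size 14, so its Grundy value is 14.
Pile B is a plain Nim pile of size 4, so its Grundy value is 4.
The value of a disjunctive sum is the nim-sum of the parts.
Combined value = 14 ⊕ 4 = 10.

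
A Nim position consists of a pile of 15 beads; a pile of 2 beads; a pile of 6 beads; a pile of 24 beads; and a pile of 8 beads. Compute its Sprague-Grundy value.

27

Nim-sum: 15 ⊕ 2 ⊕ 6 ⊕ 24 ⊕ 8 = 27.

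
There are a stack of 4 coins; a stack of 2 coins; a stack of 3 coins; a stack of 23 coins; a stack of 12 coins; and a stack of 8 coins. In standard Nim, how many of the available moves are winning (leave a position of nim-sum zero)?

1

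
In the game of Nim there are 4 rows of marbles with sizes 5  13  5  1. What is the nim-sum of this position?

Write each in binary and XOR column by column:
  0101  (5)
  1101  (13)
  0101  (5)
  0001  (1)
  ----
  1100  (12)

12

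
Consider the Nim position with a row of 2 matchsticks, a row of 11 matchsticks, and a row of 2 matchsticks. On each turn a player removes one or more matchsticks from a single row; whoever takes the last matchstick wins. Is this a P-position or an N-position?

N-position

In binary:
  0010  (2)
  1011  (11)
  0010  (2)
  ----
  1011  (11)
The nim-sum is 11 ≠ 0, so this is an N-position: the player to move can win.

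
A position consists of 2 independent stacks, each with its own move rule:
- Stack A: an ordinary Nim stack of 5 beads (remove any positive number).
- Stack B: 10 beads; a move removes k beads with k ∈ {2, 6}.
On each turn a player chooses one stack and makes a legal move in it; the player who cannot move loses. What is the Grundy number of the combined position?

4

Stack A is a plain Nim stack of size 5, so its Grundy value is 5.
Grundy values for stack B (subtraction set {2, 6}):
g(0) = mex{} = 0
g(1) = mex{} = 0
g(2) = mex{0} = 1
g(3) = mex{0} = 1
g(4) = mex{1} = 0
g(5) = mex{1} = 0
g(6) = mex{0} = 1
g(7) = mex{0} = 1
g(8) = mex{1} = 0
g(9) = mex{1} = 0
g(10) = mex{0} = 1
So g(10) = 1.
The value of a disjunctive sum is the nim-sum of the parts.
Combined value = 5 ⊕ 1 = 4.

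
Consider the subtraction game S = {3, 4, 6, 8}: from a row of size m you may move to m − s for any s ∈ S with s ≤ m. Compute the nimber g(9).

3

Compute g(0), g(1), … for moves {3, 4, 6, 8}:
g(0) = mex{} = 0
g(1) = mex{} = 0
g(2) = mex{} = 0
g(3) = mex{0} = 1
g(4) = mex{0} = 1
g(5) = mex{0} = 1
g(6) = mex{0,1} = 2
g(7) = mex{0,1} = 2
g(8) = mex{0,1} = 2
g(9) = mex{0,1,2} = 3
So g(9) = 3.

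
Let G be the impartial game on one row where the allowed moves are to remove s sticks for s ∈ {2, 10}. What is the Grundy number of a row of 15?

1

Grundy values for subtraction set {2, 10}:
k:     0  1  2  3  4  5  6  7  8  9 10 11 12 13 14 15
g(k):  0  0  1  1  0  0  1  1  0  0  1  1  0  0  1  1
So g(15) = 1.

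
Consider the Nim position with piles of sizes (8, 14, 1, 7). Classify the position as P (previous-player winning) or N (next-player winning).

P-position

Write each in binary and XOR column by column:
  1000  (8)
  1110  (14)
  0001  (1)
  0111  (7)
  ----
  0000  (0)
The nim-sum is 0, so this is a P-position: the player to move is in a losing position under optimal play.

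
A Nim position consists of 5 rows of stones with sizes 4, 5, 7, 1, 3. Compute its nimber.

Nim-sum: 4 ⊕ 5 ⊕ 7 ⊕ 1 ⊕ 3 = 4.

4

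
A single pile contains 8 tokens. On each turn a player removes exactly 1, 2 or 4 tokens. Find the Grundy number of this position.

2

Grundy values for subtraction set {1, 2, 4}:
k:     0  1  2  3  4  5  6  7  8
g(k):  0  1  2  0  1  2  0  1  2
So g(8) = 2.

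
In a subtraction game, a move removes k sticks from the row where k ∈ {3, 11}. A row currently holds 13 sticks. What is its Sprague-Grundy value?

2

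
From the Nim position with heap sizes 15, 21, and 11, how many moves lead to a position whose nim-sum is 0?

1

Compute the nim-sum pairwise:
15 ^ 21 = 26
26 ^ 11 = 17
The overall nim-sum is X = 17. A heap of size p has a winning move iff p XOR X < p (reduce it to p XOR X).
  15: 15 XOR 17 = 30 ≥ 15 — no move.
  21: 21 XOR 17 = 4 < 21 — winning move (to 4).
  11: 11 XOR 17 = 26 ≥ 11 — no move.
That gives 1 winning move.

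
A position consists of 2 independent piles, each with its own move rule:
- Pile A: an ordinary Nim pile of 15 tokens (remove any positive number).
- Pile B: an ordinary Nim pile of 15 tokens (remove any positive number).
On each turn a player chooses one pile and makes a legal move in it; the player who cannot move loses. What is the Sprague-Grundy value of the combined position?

0

Pile A is a plain Nim pile of size 15, so its Grundy value is 15.
Pile B is a plain Nim pile of size 15, so its Grundy value is 15.
By the Sprague-Grundy theorem, the Grundy value of a sum of independent games is the XOR of the component values.
Combined value = 15 ⊕ 15 = 0.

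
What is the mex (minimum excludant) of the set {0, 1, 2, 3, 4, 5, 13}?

The values 0, 1, 2, 3, 4, 5 are all present; 6 is the first non-negative integer missing from the set.

6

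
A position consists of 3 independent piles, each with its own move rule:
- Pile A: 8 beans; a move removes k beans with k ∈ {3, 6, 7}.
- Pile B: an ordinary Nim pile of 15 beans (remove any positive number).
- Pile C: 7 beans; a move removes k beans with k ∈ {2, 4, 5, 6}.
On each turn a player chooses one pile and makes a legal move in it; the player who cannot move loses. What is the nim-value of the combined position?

Build the Grundy sequence for pile A with g(k) = mex{g(k−s) : s ∈ {3, 6, 7}, s ≤ k}:
k:     0  1  2  3  4  5  6  7  8
g(k):  0  0  0  1  1  1  2  2  2
So g(8) = 2.
Pile B is a plain Nim pile of size 15, so its Grundy value is 15.
Grundy values for pile C (subtraction set {2, 4, 5, 6}):
k:     0  1  2  3  4  5  6  7
g(k):  0  0  1  1  2  2  3  3
So g(7) = 3.
By the Sprague-Grundy theorem, the Grundy value of a sum of independent games is the XOR of the component values.
Combined value = 2 XOR 15 XOR 3 = 14.

14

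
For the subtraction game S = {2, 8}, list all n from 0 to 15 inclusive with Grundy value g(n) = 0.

0, 1, 4, 5, 10, 11, 14, 15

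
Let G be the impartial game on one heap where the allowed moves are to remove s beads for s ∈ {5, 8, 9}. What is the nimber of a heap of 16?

0

Grundy values for subtraction set {5, 8, 9}:
k:     0  1  2  3  4  5  6  7  8  9 10 11 12 13 14 15 16
g(k):  0  0  0  0  0  1  1  1  1  1  2  2  2  2  0  0  0
So g(16) = 0.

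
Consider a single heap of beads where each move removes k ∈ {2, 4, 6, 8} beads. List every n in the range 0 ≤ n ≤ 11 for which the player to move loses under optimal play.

Grundy values for subtraction set {2, 4, 6, 8}:
g(0) = mex{} = 0
g(1) = mex{} = 0
g(2) = mex{0} = 1
g(3) = mex{0} = 1
g(4) = mex{0,1} = 2
g(5) = mex{0,1} = 2
g(6) = mex{0,1,2} = 3
g(7) = mex{0,1,2} = 3
g(8) = mex{0,1,2,3} = 4
g(9) = mex{0,1,2,3} = 4
g(10) = mex{1,2,3,4} = 0
g(11) = mex{1,2,3,4} = 0
The P-positions (g = 0) in 0..11 are 0, 1, 10, 11.

0, 1, 10, 11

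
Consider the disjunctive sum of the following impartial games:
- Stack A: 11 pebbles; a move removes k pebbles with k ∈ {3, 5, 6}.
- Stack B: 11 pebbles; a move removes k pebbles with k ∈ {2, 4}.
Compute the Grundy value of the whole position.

2

For stack A, compute g(0), g(1), … with moves {3, 5, 6}:
k:     0  1  2  3  4  5  6  7  8  9 10 11
g(k):  0  0  0  1  1  1  2  2  2  0  0  0
So g(11) = 0.
Build the Grundy sequence for stack B with g(k) = mex{g(k−s) : s ∈ {2, 4}, s ≤ k}:
k:     0  1  2  3  4  5  6  7  8  9 10 11
g(k):  0  0  1  1  2  2  0  0  1  1  2  2
So g(11) = 2.
The value of a disjunctive sum is the nim-sum of the parts.
Combined value = 0 ⊕ 2 = 2.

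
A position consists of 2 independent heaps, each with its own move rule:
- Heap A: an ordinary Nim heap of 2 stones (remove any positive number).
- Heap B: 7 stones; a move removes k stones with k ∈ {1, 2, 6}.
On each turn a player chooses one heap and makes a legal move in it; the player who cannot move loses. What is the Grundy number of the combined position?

2

Heap A is a plain Nim heap of size 2, so its Grundy value is 2.
For heap B, compute g(0), g(1), … with moves {1, 2, 6}:
k:     0  1  2  3  4  5  6  7
g(k):  0  1  2  0  1  2  3  0
So g(7) = 0.
By the Sprague-Grundy theorem, the Grundy value of a sum of independent games is the XOR of the component values.
Combined value = 2 ⊕ 0 = 2.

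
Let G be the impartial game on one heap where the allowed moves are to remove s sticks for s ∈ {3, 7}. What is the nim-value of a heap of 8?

2

Build the Grundy sequence with g(k) = mex{g(k−s) : s ∈ {3, 7}, s ≤ k}:
k:     0  1  2  3  4  5  6  7  8
g(k):  0  0  0  1  1  1  0  2  2
So g(8) = 2.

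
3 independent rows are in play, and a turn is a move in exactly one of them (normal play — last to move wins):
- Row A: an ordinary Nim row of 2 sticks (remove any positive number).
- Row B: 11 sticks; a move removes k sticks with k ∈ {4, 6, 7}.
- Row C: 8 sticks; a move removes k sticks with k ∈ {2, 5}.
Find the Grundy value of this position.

Row A is a plain Nim row of size 2, so its Grundy value is 2.
Grundy values for row B (subtraction set {4, 6, 7}):
g(0) = mex{} = 0
g(1) = mex{} = 0
g(2) = mex{} = 0
g(3) = mex{} = 0
g(4) = mex{0} = 1
g(5) = mex{0} = 1
g(6) = mex{0} = 1
g(7) = mex{0} = 1
g(8) = mex{0,1} = 2
g(9) = mex{0,1} = 2
g(10) = mex{0,1} = 2
g(11) = mex{1} = 0
So g(11) = 0.
For row C, compute g(0), g(1), … with moves {2, 5}:
k:     0  1  2  3  4  5  6  7  8
g(k):  0  0  1  1  0  2  1  0  0
So g(8) = 0.
By the Sprague-Grundy theorem, the Grundy value of a sum of independent games is the XOR of the component values.
Combined value = 2 XOR 0 XOR 0 = 2.

2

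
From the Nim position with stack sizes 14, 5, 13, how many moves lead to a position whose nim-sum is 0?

3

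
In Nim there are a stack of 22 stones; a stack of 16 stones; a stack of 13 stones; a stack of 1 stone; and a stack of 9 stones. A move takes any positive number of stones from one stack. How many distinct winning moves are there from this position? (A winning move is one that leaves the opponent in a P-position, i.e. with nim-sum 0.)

Compute the nim-sum pairwise:
22 ⊕ 16 = 6
6 ⊕ 13 = 11
11 ⊕ 1 = 10
10 ⊕ 9 = 3
The overall nim-sum is X = 3. A stack of size p has a winning move iff p XOR X < p (reduce it to p XOR X).
  22: 22 XOR 3 = 21 < 22 — winning move (to 21).
  16: 16 XOR 3 = 19 ≥ 16 — no move.
  13: 13 XOR 3 = 14 ≥ 13 — no move.
  1: 1 XOR 3 = 2 ≥ 1 — no move.
  9: 9 XOR 3 = 10 ≥ 9 — no move.
That gives 1 winning move.

1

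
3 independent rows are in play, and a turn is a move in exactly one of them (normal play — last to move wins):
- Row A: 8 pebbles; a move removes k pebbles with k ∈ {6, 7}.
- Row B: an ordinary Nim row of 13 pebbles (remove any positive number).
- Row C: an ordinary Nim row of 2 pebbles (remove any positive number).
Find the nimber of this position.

Build the Grundy sequence for row A with g(k) = mex{g(k−s) : s ∈ {6, 7}, s ≤ k}:
k:     0  1  2  3  4  5  6  7  8
g(k):  0  0  0  0  0  0  1  1  1
So g(8) = 1.
Row B is a plain Nim row of size 13, so its Grundy value is 13.
Row C is a plain Nim row of size 2, so its Grundy value is 2.
By the Sprague-Grundy theorem, the Grundy value of a sum of independent games is the XOR of the component values.
Combined value = 1 ⊕ 13 ⊕ 2 = 14.

14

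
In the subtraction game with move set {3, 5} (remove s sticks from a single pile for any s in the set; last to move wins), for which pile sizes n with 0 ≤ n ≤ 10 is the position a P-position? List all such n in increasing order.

0, 1, 2, 8, 9, 10

Build the Grundy sequence with g(k) = mex{g(k−s) : s ∈ {3, 5}, s ≤ k}:
k:     0  1  2  3  4  5  6  7  8  9 10
g(k):  0  0  0  1  1  1  2  2  0  0  0
The P-positions (g = 0) in 0..10 are 0, 1, 2, 8, 9, 10.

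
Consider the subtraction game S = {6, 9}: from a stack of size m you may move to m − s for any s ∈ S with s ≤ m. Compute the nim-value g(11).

1

Compute g(0), g(1), … for moves {6, 9}:
k:     0  1  2  3  4  5  6  7  8  9 10 11
g(k):  0  0  0  0  0  0  1  1  1  1  1  1
So g(11) = 1.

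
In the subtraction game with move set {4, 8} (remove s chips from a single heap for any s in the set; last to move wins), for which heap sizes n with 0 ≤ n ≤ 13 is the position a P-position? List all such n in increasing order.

0, 1, 2, 3, 12, 13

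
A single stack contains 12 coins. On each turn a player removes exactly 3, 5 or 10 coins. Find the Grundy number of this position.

Build the Grundy sequence with g(k) = mex{g(k−s) : s ∈ {3, 5, 10}, s ≤ k}:
g(0) = mex{} = 0
g(1) = mex{} = 0
g(2) = mex{} = 0
g(3) = mex{0} = 1
g(4) = mex{0} = 1
g(5) = mex{0} = 1
g(6) = mex{0,1} = 2
g(7) = mex{0,1} = 2
g(8) = mex{1} = 0
g(9) = mex{1,2} = 0
g(10) = mex{0,1,2} = 3
g(11) = mex{0,2} = 1
g(12) = mex{0,2} = 1
So g(12) = 1.

1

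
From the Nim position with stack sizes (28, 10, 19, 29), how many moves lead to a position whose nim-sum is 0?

Bitwise XOR of the heap sizes:
  11100  (28)
  01010  (10)
  10011  (19)
  11101  (29)
  -----
  11000  (24)
The overall nim-sum is X = 24. A stack of size p has a winning move iff p XOR X < p (reduce it to p XOR X).
  28: 28 XOR 24 = 4 < 28 — winning move (to 4).
  10: 10 XOR 24 = 18 ≥ 10 — no move.
  19: 19 XOR 24 = 11 < 19 — winning move (to 11).
  29: 29 XOR 24 = 5 < 29 — winning move (to 5).
That gives 3 winning moves.

3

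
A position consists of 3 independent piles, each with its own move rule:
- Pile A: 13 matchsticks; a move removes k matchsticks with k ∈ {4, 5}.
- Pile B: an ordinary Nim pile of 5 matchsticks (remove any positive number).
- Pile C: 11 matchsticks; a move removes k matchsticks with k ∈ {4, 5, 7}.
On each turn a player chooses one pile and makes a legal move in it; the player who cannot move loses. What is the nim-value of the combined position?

Grundy values for pile A (subtraction set {4, 5}):
k:     0  1  2  3  4  5  6  7  8  9 10 11 12 13
g(k):  0  0  0  0  1  1  1  1  2  0  0  0  0  1
So g(13) = 1.
Pile B is a plain Nim pile of size 5, so its Grundy value is 5.
Build the Grundy sequence for pile C with g(k) = mex{g(k−s) : s ∈ {4, 5, 7}, s ≤ k}:
k:     0  1  2  3  4  5  6  7  8  9 10 11
g(k):  0  0  0  0  1  1  1  1  2  2  2  0
So g(11) = 0.
The value of a disjunctive sum is the nim-sum of the parts.
Combined value = 1 ⊕ 5 ⊕ 0 = 4.

4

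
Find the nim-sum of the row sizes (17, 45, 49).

13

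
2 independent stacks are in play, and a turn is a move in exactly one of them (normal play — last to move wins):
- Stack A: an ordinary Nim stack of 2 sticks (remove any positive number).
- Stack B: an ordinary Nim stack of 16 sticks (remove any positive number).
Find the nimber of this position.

18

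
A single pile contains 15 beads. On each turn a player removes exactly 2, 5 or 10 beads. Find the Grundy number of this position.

0

Build the Grundy sequence with g(k) = mex{g(k−s) : s ∈ {2, 5, 10}, s ≤ k}:
k:     0  1  2  3  4  5  6  7  8  9 10 11 12 13 14 15
g(k):  0  0  1  1  0  2  1  0  0  1  1  2  2  3  3  0
So g(15) = 0.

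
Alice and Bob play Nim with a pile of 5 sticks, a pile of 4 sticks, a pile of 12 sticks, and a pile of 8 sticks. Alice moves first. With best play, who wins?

In binary:
  0101  (5)
  0100  (4)
  1100  (12)
  1000  (8)
  ----
  0101  (5)
The nim-sum is 5 ≠ 0, so this is an N-position: the player to move can win; Alice has a winning move.

Alice wins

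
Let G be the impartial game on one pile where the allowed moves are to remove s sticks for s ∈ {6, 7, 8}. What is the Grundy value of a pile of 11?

1

Build the Grundy sequence with g(k) = mex{g(k−s) : s ∈ {6, 7, 8}, s ≤ k}:
k:     0  1  2  3  4  5  6  7  8  9 10 11
g(k):  0  0  0  0  0  0  1  1  1  1  1  1
So g(11) = 1.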